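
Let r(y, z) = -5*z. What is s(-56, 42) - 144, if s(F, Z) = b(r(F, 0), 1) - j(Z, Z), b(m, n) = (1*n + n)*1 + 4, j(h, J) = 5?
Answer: -143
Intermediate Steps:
b(m, n) = 4 + 2*n (b(m, n) = (n + n)*1 + 4 = (2*n)*1 + 4 = 2*n + 4 = 4 + 2*n)
s(F, Z) = 1 (s(F, Z) = (4 + 2*1) - 1*5 = (4 + 2) - 5 = 6 - 5 = 1)
s(-56, 42) - 144 = 1 - 144 = -143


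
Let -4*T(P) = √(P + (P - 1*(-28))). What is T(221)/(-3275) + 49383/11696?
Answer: 49383/11696 + √470/13100 ≈ 4.2239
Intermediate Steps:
T(P) = -√(28 + 2*P)/4 (T(P) = -√(P + (P - 1*(-28)))/4 = -√(P + (P + 28))/4 = -√(P + (28 + P))/4 = -√(28 + 2*P)/4)
T(221)/(-3275) + 49383/11696 = -√(28 + 2*221)/4/(-3275) + 49383/11696 = -√(28 + 442)/4*(-1/3275) + 49383*(1/11696) = -√470/4*(-1/3275) + 49383/11696 = √470/13100 + 49383/11696 = 49383/11696 + √470/13100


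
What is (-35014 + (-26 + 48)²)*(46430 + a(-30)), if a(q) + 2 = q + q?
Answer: -1601087040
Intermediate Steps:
a(q) = -2 + 2*q (a(q) = -2 + (q + q) = -2 + 2*q)
(-35014 + (-26 + 48)²)*(46430 + a(-30)) = (-35014 + (-26 + 48)²)*(46430 + (-2 + 2*(-30))) = (-35014 + 22²)*(46430 + (-2 - 60)) = (-35014 + 484)*(46430 - 62) = -34530*46368 = -1601087040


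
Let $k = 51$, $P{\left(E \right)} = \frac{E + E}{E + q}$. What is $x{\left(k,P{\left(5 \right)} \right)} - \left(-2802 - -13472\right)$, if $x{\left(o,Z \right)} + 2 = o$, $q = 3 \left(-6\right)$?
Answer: $-10621$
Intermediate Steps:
$q = -18$
$P{\left(E \right)} = \frac{2 E}{-18 + E}$ ($P{\left(E \right)} = \frac{E + E}{E - 18} = \frac{2 E}{-18 + E}$)
$x{\left(o,Z \right)} = -2 + o$
$x{\left(k,P{\left(5 \right)} \right)} - \left(-2802 - -13472\right) = \left(-2 + 51\right) - \left(-2802 - -13472\right) = 49 - \left(-2802 + 13472\right) = 49 - 10670 = -10621$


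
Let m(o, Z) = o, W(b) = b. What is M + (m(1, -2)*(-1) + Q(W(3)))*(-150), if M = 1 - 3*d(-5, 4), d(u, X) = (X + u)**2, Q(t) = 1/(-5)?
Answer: 178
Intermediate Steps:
Q(t) = -1/5
M = -2 (M = 1 - 3*(4 - 5)**2 = 1 - 3*(-1)**2 = 1 - 3*1 = 1 - 3 = -2)
M + (m(1, -2)*(-1) + Q(W(3)))*(-150) = -2 + (1*(-1) - 1/5)*(-150) = -2 + (-1 - 1/5)*(-150) = -2 - 6/5*(-150) = -2 + 180 = 178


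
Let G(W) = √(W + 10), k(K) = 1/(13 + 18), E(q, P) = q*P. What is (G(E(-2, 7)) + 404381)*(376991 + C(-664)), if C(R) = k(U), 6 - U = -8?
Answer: 4725888329082/31 + 23373444*I/31 ≈ 1.5245e+11 + 7.5398e+5*I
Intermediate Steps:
E(q, P) = P*q
U = 14 (U = 6 - 1*(-8) = 6 + 8 = 14)
k(K) = 1/31
C(R) = 1/31
G(W) = √(10 + W)
(G(E(-2, 7)) + 404381)*(376991 + C(-664)) = (√(10 + 7*(-2)) + 404381)*(376991 + 1/31) = (√(10 - 14) + 404381)*(11686722/31) = (√(-4) + 404381)*(11686722/31) = (2*I + 404381)*(11686722/31) = (404381 + 2*I)*(11686722/31) = 4725888329082/31 + 23373444*I/31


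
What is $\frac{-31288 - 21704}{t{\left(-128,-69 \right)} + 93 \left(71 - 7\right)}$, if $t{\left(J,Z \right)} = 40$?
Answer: $- \frac{6624}{749} \approx -8.8438$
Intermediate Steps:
$\frac{-31288 - 21704}{t{\left(-128,-69 \right)} + 93 \left(71 - 7\right)} = \frac{-31288 - 21704}{40 + 93 \left(71 - 7\right)} = - \frac{52992}{40 + 93 \cdot 64} = - \frac{52992}{40 + 5952} = - \frac{52992}{5992} = \left(-52992\right) \frac{1}{5992} = - \frac{6624}{749}$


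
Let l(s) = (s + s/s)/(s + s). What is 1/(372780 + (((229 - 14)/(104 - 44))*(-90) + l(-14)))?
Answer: 28/10428823 ≈ 2.6849e-6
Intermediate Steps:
l(s) = (1 + s)/(2*s) (l(s) = (s + 1)/((2*s)) = (1 + s)*(1/(2*s)) = (1 + s)/(2*s))
1/(372780 + (((229 - 14)/(104 - 44))*(-90) + l(-14))) = 1/(372780 + (((229 - 14)/(104 - 44))*(-90) + (½)*(1 - 14)/(-14))) = 1/(372780 + ((215/60)*(-90) + (½)*(-1/14)*(-13))) = 1/(372780 + ((215*(1/60))*(-90) + 13/28)) = 1/(372780 + ((43/12)*(-90) + 13/28)) = 1/(372780 + (-645/2 + 13/28)) = 1/(372780 - 9017/28) = 1/(10428823/28) = 28/10428823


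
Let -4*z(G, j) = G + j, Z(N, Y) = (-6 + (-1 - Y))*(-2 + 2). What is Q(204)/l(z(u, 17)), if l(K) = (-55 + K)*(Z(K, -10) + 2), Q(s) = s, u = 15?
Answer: -34/21 ≈ -1.6190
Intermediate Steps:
Z(N, Y) = 0 (Z(N, Y) = (-7 - Y)*0 = 0)
z(G, j) = -G/4 - j/4 (z(G, j) = -(G + j)/4 = -G/4 - j/4)
l(K) = -110 + 2*K (l(K) = (-55 + K)*(0 + 2) = (-55 + K)*2 = -110 + 2*K)
Q(204)/l(z(u, 17)) = 204/(-110 + 2*(-¼*15 - ¼*17)) = 204/(-110 + 2*(-15/4 - 17/4)) = 204/(-110 + 2*(-8)) = 204/(-110 - 16) = 204/(-126) = 204*(-1/126) = -34/21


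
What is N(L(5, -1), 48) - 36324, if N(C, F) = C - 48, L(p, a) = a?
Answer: -36373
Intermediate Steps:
N(C, F) = -48 + C
N(L(5, -1), 48) - 36324 = (-48 - 1) - 36324 = -49 - 36324 = -36373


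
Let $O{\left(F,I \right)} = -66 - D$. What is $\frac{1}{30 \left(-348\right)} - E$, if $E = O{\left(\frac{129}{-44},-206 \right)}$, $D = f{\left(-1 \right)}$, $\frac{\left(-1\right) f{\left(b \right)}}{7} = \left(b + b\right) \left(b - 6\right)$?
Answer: $- \frac{334081}{10440} \approx -32.0$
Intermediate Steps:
$f{\left(b \right)} = - 14 b \left(-6 + b\right)$ ($f{\left(b \right)} = - 7 \left(b + b\right) \left(b - 6\right) = - 7 \cdot 2 b \left(-6 + b\right) = - 14 b \left(-6 + b\right)$)
$D = -98$ ($D = 14 \left(-1\right) \left(6 - -1\right) = 14 \left(-1\right) \left(6 + 1\right) = 14 \left(-1\right) 7 = -98$)
$O{\left(F,I \right)} = 32$ ($O{\left(F,I \right)} = -66 - -98 = -66 + 98 = 32$)
$E = 32$
$\frac{1}{30 \left(-348\right)} - E = \frac{1}{30 \left(-348\right)} - 32 = \frac{1}{-10440} - 32 = - \frac{1}{10440} - 32 = - \frac{334081}{10440}$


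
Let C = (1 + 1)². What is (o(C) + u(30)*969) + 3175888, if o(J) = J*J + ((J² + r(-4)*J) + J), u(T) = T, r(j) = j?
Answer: 3204978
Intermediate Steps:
C = 4 (C = 2² = 4)
o(J) = -3*J + 2*J² (o(J) = J*J + ((J² - 4*J) + J) = J² + (J² - 3*J) = -3*J + 2*J²)
(o(C) + u(30)*969) + 3175888 = (4*(-3 + 2*4) + 30*969) + 3175888 = (4*(-3 + 8) + 29070) + 3175888 = (4*5 + 29070) + 3175888 = (20 + 29070) + 3175888 = 29090 + 3175888 = 3204978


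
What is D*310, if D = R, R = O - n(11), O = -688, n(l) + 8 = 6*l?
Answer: -231260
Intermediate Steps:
n(l) = -8 + 6*l
R = -746 (R = -688 - (-8 + 6*11) = -688 - (-8 + 66) = -688 - 1*58 = -688 - 58 = -746)
D = -746
D*310 = -746*310 = -231260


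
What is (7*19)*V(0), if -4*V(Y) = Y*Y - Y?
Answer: 0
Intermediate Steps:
V(Y) = -Y²/4 + Y/4 (V(Y) = -(Y*Y - Y)/4 = -(Y² - Y)/4 = -Y²/4 + Y/4)
(7*19)*V(0) = (7*19)*((¼)*0*(1 - 1*0)) = 133*((¼)*0*(1 + 0)) = 133*((¼)*0*1) = 133*0 = 0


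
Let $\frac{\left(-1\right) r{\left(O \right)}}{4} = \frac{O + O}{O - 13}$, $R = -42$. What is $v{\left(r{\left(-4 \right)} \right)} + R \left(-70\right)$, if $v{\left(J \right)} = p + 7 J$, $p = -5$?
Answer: $\frac{49671}{17} \approx 2921.8$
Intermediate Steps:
$r{\left(O \right)} = - \frac{8 O}{-13 + O}$ ($r{\left(O \right)} = - 4 \frac{O + O}{O - 13} = - 4 \frac{2 O}{-13 + O} = - \frac{8 O}{-13 + O}$)
$v{\left(J \right)} = -5 + 7 J$
$v{\left(r{\left(-4 \right)} \right)} + R \left(-70\right) = \left(-5 + 7 \left(\left(-8\right) \left(-4\right) \frac{1}{-13 - 4}\right)\right) - -2940 = \left(-5 + 7 \left(\left(-8\right) \left(-4\right) \frac{1}{-17}\right)\right) + 2940 = \left(-5 + 7 \left(\left(-8\right) \left(-4\right) \left(- \frac{1}{17}\right)\right)\right) + 2940 = \left(-5 + 7 \left(- \frac{32}{17}\right)\right) + 2940 = \left(-5 - \frac{224}{17}\right) + 2940 = - \frac{309}{17} + 2940 = \frac{49671}{17}$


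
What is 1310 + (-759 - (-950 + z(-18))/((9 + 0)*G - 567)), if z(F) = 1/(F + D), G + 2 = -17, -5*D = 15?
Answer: 8519447/15498 ≈ 549.71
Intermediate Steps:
D = -3 (D = -⅕*15 = -3)
G = -19 (G = -2 - 17 = -19)
z(F) = 1/(-3 + F) (z(F) = 1/(F - 3) = 1/(-3 + F))
1310 + (-759 - (-950 + z(-18))/((9 + 0)*G - 567)) = 1310 + (-759 - (-950 + 1/(-3 - 18))/((9 + 0)*(-19) - 567)) = 1310 + (-759 - (-950 + 1/(-21))/(9*(-19) - 567)) = 1310 + (-759 - (-950 - 1/21)/(-171 - 567)) = 1310 + (-759 - (-19951)/(21*(-738))) = 1310 + (-759 - (-19951)*(-1)/(21*738)) = 1310 + (-759 - 1*19951/15498) = 1310 + (-759 - 19951/15498) = 1310 - 11782933/15498 = 8519447/15498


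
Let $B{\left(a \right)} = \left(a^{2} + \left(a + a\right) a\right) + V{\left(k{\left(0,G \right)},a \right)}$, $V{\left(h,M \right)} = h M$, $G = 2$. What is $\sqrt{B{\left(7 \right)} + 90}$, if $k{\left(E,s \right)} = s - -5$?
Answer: $\sqrt{286} \approx 16.912$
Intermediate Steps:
$k{\left(E,s \right)} = 5 + s$ ($k{\left(E,s \right)} = s + 5 = 5 + s$)
$V{\left(h,M \right)} = M h$
$B{\left(a \right)} = 3 a^{2} + 7 a$ ($B{\left(a \right)} = \left(a^{2} + \left(a + a\right) a\right) + a \left(5 + 2\right) = \left(a^{2} + 2 a a\right) + a 7 = \left(a^{2} + 2 a^{2}\right) + 7 a = 3 a^{2} + 7 a$)
$\sqrt{B{\left(7 \right)} + 90} = \sqrt{7 \left(7 + 3 \cdot 7\right) + 90} = \sqrt{7 \left(7 + 21\right) + 90} = \sqrt{7 \cdot 28 + 90} = \sqrt{196 + 90} = \sqrt{286}$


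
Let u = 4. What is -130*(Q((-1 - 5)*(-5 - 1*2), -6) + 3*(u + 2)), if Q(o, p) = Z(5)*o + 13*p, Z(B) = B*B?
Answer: -128700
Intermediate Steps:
Z(B) = B**2
Q(o, p) = 13*p + 25*o (Q(o, p) = 5**2*o + 13*p = 25*o + 13*p = 13*p + 25*o)
-130*(Q((-1 - 5)*(-5 - 1*2), -6) + 3*(u + 2)) = -130*((13*(-6) + 25*((-1 - 5)*(-5 - 1*2))) + 3*(4 + 2)) = -130*((-78 + 25*(-6*(-5 - 2))) + 3*6) = -130*((-78 + 25*(-6*(-7))) + 18) = -130*((-78 + 25*42) + 18) = -130*((-78 + 1050) + 18) = -130*(972 + 18) = -130*990 = -128700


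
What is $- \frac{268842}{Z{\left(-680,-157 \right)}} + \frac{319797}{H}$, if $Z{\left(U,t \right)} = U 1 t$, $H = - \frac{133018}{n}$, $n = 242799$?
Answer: $- \frac{2072391137428359}{3550250420} \approx -5.8373 \cdot 10^{5}$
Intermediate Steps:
$H = - \frac{133018}{242799} \approx -0.54785$
$Z{\left(U,t \right)} = U t$
$- \frac{268842}{Z{\left(-680,-157 \right)}} + \frac{319797}{H} = - \frac{268842}{\left(-680\right) \left(-157\right)} + \frac{319797}{- \frac{133018}{242799}} = - \frac{268842}{106760} + 319797 \left(- \frac{242799}{133018}\right) = \left(-268842\right) \frac{1}{106760} - \frac{77646391803}{133018} = - \frac{134421}{53380} - \frac{77646391803}{133018} = - \frac{2072391137428359}{3550250420}$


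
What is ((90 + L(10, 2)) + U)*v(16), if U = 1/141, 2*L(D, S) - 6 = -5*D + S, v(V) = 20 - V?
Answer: 38920/141 ≈ 276.03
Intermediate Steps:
L(D, S) = 3 + S/2 - 5*D/2 (L(D, S) = 3 + (-5*D + S)/2 = 3 + (S - 5*D)/2 = 3 + (S/2 - 5*D/2) = 3 + S/2 - 5*D/2)
U = 1/141 ≈ 0.0070922
((90 + L(10, 2)) + U)*v(16) = ((90 + (3 + (½)*2 - 5/2*10)) + 1/141)*(20 - 1*16) = ((90 + (3 + 1 - 25)) + 1/141)*(20 - 16) = ((90 - 21) + 1/141)*4 = (69 + 1/141)*4 = (9730/141)*4 = 38920/141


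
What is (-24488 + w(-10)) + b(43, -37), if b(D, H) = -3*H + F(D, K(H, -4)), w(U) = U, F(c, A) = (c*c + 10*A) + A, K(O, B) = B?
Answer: -22582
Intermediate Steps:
F(c, A) = c² + 11*A (F(c, A) = (c² + 10*A) + A = c² + 11*A)
b(D, H) = -44 + D² - 3*H (b(D, H) = -3*H + (D² + 11*(-4)) = -3*H + (D² - 44) = -3*H + (-44 + D²) = -44 + D² - 3*H)
(-24488 + w(-10)) + b(43, -37) = (-24488 - 10) + (-44 + 43² - 3*(-37)) = -24498 + (-44 + 1849 + 111) = -24498 + 1916 = -22582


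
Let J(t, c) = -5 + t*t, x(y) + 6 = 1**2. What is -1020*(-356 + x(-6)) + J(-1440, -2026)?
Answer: 2441815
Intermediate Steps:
x(y) = -5 (x(y) = -6 + 1**2 = -6 + 1 = -5)
J(t, c) = -5 + t**2
-1020*(-356 + x(-6)) + J(-1440, -2026) = -1020*(-356 - 5) + (-5 + (-1440)**2) = -1020*(-361) + (-5 + 2073600) = 368220 + 2073595 = 2441815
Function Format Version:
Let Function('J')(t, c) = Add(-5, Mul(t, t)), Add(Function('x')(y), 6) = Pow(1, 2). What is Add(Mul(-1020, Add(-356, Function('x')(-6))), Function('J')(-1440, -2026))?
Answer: 2441815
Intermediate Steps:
Function('x')(y) = -5 (Function('x')(y) = Add(-6, Pow(1, 2)) = Add(-6, 1) = -5)
Function('J')(t, c) = Add(-5, Pow(t, 2))
Add(Mul(-1020, Add(-356, Function('x')(-6))), Function('J')(-1440, -2026)) = Add(Mul(-1020, Add(-356, -5)), Add(-5, Pow(-1440, 2))) = Add(Mul(-1020, -361), Add(-5, 2073600)) = Add(368220, 2073595) = 2441815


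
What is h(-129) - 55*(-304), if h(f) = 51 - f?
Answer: 16900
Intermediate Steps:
h(-129) - 55*(-304) = (51 - 1*(-129)) - 55*(-304) = (51 + 129) + 16720 = 180 + 16720 = 16900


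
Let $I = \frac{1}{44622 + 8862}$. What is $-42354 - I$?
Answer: $- \frac{2265261337}{53484} \approx -42354.0$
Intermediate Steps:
$I = \frac{1}{53484} \approx 1.8697 \cdot 10^{-5}$
$-42354 - I = -42354 - \frac{1}{53484} = - \frac{2265261337}{53484}$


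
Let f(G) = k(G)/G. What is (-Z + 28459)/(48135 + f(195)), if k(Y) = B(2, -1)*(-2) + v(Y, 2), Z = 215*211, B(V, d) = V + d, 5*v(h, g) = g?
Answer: -16483350/46931617 ≈ -0.35122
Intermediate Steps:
v(h, g) = g/5
Z = 45365
k(Y) = -8/5 (k(Y) = (2 - 1)*(-2) + (1/5)*2 = 1*(-2) + 2/5 = -2 + 2/5 = -8/5)
f(G) = -8/(5*G)
(-Z + 28459)/(48135 + f(195)) = (-1*45365 + 28459)/(48135 - 8/5/195) = (-45365 + 28459)/(48135 - 8/5*1/195) = -16906/(48135 - 8/975) = -16906/46931617/975 = -16906*975/46931617 = -16483350/46931617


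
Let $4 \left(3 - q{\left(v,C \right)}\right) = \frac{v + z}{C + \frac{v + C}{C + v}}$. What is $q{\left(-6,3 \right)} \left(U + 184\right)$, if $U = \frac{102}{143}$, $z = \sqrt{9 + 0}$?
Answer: $\frac{673557}{1144} \approx 588.77$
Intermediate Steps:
$z = 3$ ($z = \sqrt{9} = 3$)
$U = \frac{102}{143}$ ($U = 102 \cdot \frac{1}{143} = \frac{102}{143} \approx 0.71329$)
$q{\left(v,C \right)} = 3 - \frac{3 + v}{4 \left(1 + C\right)}$ ($q{\left(v,C \right)} = 3 - \frac{\left(v + 3\right) \frac{1}{C + \frac{v + C}{C + v}}}{4} = 3 - \frac{\left(3 + v\right) \frac{1}{C + \frac{C + v}{C + v}}}{4} = 3 - \frac{\left(3 + v\right) \frac{1}{C + 1}}{4} = 3 - \frac{\left(3 + v\right) \frac{1}{1 + C}}{4} = 3 - \frac{\frac{1}{1 + C} \left(3 + v\right)}{4} = 3 - \frac{3 + v}{4 \left(1 + C\right)}$)
$q{\left(-6,3 \right)} \left(U + 184\right) = \frac{9 - -6 + 12 \cdot 3}{4 \left(1 + 3\right)} \left(\frac{102}{143} + 184\right) = \frac{9 + 6 + 36}{4 \cdot 4} \cdot \frac{26414}{143} = \frac{1}{4} \cdot \frac{1}{4} \cdot 51 \cdot \frac{26414}{143} = \frac{51}{16} \cdot \frac{26414}{143} = \frac{673557}{1144}$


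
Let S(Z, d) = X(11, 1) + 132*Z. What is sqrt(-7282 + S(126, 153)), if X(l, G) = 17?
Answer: sqrt(9367) ≈ 96.783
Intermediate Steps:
S(Z, d) = 17 + 132*Z
sqrt(-7282 + S(126, 153)) = sqrt(-7282 + (17 + 132*126)) = sqrt(-7282 + (17 + 16632)) = sqrt(-7282 + 16649) = sqrt(9367)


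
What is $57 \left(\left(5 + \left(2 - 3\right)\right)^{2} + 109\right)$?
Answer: $7125$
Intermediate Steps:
$57 \left(\left(5 + \left(2 - 3\right)\right)^{2} + 109\right) = 57 \left(\left(5 - 1\right)^{2} + 109\right) = 57 \left(4^{2} + 109\right) = 57 \left(16 + 109\right) = 57 \cdot 125 = 7125$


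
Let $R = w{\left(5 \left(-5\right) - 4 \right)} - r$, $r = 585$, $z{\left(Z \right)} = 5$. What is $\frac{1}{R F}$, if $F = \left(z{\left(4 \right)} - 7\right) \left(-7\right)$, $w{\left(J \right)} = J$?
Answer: $- \frac{1}{8596} \approx -0.00011633$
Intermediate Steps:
$R = -614$ ($R = \left(5 \left(-5\right) - 4\right) - 585 = \left(-25 - 4\right) - 585 = -29 - 585 = -614$)
$F = 14$ ($F = \left(5 - 7\right) \left(-7\right) = \left(-2\right) \left(-7\right) = 14$)
$\frac{1}{R F} = \frac{1}{\left(-614\right) 14} = \frac{1}{-8596} = - \frac{1}{8596}$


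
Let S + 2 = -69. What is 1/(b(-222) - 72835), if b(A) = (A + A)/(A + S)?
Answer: -293/21340211 ≈ -1.3730e-5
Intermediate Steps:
S = -71 (S = -2 - 69 = -71)
b(A) = 2*A/(-71 + A) (b(A) = (A + A)/(A - 71) = (2*A)/(-71 + A) = 2*A/(-71 + A))
1/(b(-222) - 72835) = 1/(2*(-222)/(-71 - 222) - 72835) = 1/(2*(-222)/(-293) - 72835) = 1/(2*(-222)*(-1/293) - 72835) = 1/(444/293 - 72835) = 1/(-21340211/293) = -293/21340211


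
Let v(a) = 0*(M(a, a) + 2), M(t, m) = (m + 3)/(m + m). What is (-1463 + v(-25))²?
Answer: 2140369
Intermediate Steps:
M(t, m) = (3 + m)/(2*m) (M(t, m) = (3 + m)/((2*m)) = (3 + m)*(1/(2*m)) = (3 + m)/(2*m))
v(a) = 0 (v(a) = 0*((3 + a)/(2*a) + 2) = 0*(2 + (3 + a)/(2*a)) = 0)
(-1463 + v(-25))² = (-1463 + 0)² = (-1463)² = 2140369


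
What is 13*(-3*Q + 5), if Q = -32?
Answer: 1313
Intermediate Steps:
13*(-3*Q + 5) = 13*(-3*(-32) + 5) = 13*(96 + 5) = 13*101 = 1313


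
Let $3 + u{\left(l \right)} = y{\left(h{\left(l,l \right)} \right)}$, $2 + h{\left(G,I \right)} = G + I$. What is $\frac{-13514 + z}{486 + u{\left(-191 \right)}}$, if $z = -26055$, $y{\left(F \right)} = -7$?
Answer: $- \frac{39569}{476} \approx -83.128$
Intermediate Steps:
$h{\left(G,I \right)} = -2 + G + I$ ($h{\left(G,I \right)} = -2 + \left(G + I\right) = -2 + G + I$)
$u{\left(l \right)} = -10$ ($u{\left(l \right)} = -3 - 7 = -10$)
$\frac{-13514 + z}{486 + u{\left(-191 \right)}} = \frac{-13514 - 26055}{486 - 10} = - \frac{39569}{476}$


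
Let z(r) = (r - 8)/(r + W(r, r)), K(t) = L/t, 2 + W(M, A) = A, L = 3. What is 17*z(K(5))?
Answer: 629/4 ≈ 157.25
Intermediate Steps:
W(M, A) = -2 + A
K(t) = 3/t
z(r) = (-8 + r)/(-2 + 2*r) (z(r) = (r - 8)/(r + (-2 + r)) = (-8 + r)/(-2 + 2*r))
17*z(K(5)) = 17*((-8 + 3/5)/(2*(-1 + 3/5))) = 17*((1/2)*(-37/5)/(-2/5)) = 17*((1/2)*(-5/2)*(-37/5)) = 17*(37/4) = 629/4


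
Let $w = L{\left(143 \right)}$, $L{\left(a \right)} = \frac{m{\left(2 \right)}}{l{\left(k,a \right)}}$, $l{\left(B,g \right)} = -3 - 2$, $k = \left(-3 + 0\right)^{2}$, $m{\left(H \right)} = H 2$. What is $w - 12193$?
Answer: $- \frac{60969}{5} \approx -12194.0$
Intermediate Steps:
$m{\left(H \right)} = 2 H$
$k = 9$ ($k = \left(-3\right)^{2} = 9$)
$l{\left(B,g \right)} = -5$
$L{\left(a \right)} = - \frac{4}{5}$ ($L{\left(a \right)} = \frac{2 \cdot 2}{-5} = 4 \left(- \frac{1}{5}\right) = - \frac{4}{5}$)
$w = - \frac{4}{5} \approx -0.8$
$w - 12193 = - \frac{4}{5} - 12193 = - \frac{60969}{5}$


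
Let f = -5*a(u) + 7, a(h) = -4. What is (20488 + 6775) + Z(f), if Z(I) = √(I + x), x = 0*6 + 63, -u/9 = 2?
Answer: 27263 + 3*√10 ≈ 27273.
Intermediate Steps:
u = -18 (u = -9*2 = -18)
f = 27 (f = -5*(-4) + 7 = 20 + 7 = 27)
x = 63 (x = 0 + 63 = 63)
Z(I) = √(63 + I) (Z(I) = √(I + 63) = √(63 + I))
(20488 + 6775) + Z(f) = (20488 + 6775) + √(63 + 27) = 27263 + √90 = 27263 + 3*√10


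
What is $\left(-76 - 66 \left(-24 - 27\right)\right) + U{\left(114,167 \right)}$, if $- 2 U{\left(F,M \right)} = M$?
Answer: $\frac{6413}{2} \approx 3206.5$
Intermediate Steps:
$U{\left(F,M \right)} = - \frac{M}{2}$
$\left(-76 - 66 \left(-24 - 27\right)\right) + U{\left(114,167 \right)} = \left(-76 - 66 \left(-24 - 27\right)\right) - \frac{167}{2} = \left(-76 - -3366\right) - \frac{167}{2} = \left(-76 + 3366\right) - \frac{167}{2} = 3290 - \frac{167}{2} = \frac{6413}{2}$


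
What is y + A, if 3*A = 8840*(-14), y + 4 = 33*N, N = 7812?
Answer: 649616/3 ≈ 2.1654e+5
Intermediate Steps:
y = 257792 (y = -4 + 33*7812 = -4 + 257796 = 257792)
A = -123760/3 (A = (8840*(-14))/3 = (⅓)*(-123760) = -123760/3 ≈ -41253.)
y + A = 257792 - 123760/3 = 649616/3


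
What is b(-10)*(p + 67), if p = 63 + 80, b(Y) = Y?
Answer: -2100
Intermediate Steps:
p = 143
b(-10)*(p + 67) = -10*(143 + 67) = -10*210 = -2100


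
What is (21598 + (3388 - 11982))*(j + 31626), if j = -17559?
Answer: 182927268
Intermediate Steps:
(21598 + (3388 - 11982))*(j + 31626) = (21598 + (3388 - 11982))*(-17559 + 31626) = (21598 - 8594)*14067 = 13004*14067 = 182927268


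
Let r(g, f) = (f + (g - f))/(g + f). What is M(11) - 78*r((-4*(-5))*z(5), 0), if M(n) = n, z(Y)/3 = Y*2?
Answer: -67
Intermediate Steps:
z(Y) = 6*Y (z(Y) = 3*(Y*2) = 3*(2*Y) = 6*Y)
r(g, f) = g/(f + g)
M(11) - 78*r((-4*(-5))*z(5), 0) = 11 - 78*(-4*(-5))*(6*5)/(0 + (-4*(-5))*(6*5)) = 11 - 78*20*30/(0 + 20*30) = 11 - 46800/(0 + 600) = 11 - 46800/600 = 11 - 78*1 = 11 - 78 = -67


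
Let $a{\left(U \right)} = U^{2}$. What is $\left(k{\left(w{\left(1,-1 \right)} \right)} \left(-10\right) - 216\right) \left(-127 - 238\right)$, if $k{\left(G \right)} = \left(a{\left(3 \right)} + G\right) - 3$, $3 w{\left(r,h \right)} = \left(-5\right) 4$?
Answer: $\frac{229220}{3} \approx 76407.0$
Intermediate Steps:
$w{\left(r,h \right)} = - \frac{20}{3}$ ($w{\left(r,h \right)} = \frac{\left(-5\right) 4}{3} = \frac{1}{3} \left(-20\right) = - \frac{20}{3}$)
$k{\left(G \right)} = 6 + G$ ($k{\left(G \right)} = \left(3^{2} + G\right) - 3 = \left(9 + G\right) - 3 = 6 + G$)
$\left(k{\left(w{\left(1,-1 \right)} \right)} \left(-10\right) - 216\right) \left(-127 - 238\right) = \left(\left(6 - \frac{20}{3}\right) \left(-10\right) - 216\right) \left(-127 - 238\right) = \left(\left(- \frac{2}{3}\right) \left(-10\right) - 216\right) \left(-365\right) = \left(\frac{20}{3} - 216\right) \left(-365\right) = \left(- \frac{628}{3}\right) \left(-365\right) = \frac{229220}{3}$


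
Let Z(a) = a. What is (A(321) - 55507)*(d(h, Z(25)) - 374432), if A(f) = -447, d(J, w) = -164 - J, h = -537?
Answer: 20930097286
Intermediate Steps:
(A(321) - 55507)*(d(h, Z(25)) - 374432) = (-447 - 55507)*((-164 - 1*(-537)) - 374432) = -55954*((-164 + 537) - 374432) = -55954*(373 - 374432) = -55954*(-374059) = 20930097286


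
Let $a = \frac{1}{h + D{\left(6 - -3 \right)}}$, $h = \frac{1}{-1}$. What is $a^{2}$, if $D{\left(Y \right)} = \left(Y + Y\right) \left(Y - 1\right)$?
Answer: $\frac{1}{20449} \approx 4.8902 \cdot 10^{-5}$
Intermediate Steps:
$D{\left(Y \right)} = 2 Y \left(-1 + Y\right)$
$h = -1$
$a = \frac{1}{143}$ ($a = \frac{1}{-1 + 2 \left(6 - -3\right) \left(-1 + \left(6 - -3\right)\right)} = \frac{1}{-1 + 2 \left(6 + 3\right) \left(-1 + \left(6 + 3\right)\right)} = \frac{1}{-1 + 2 \cdot 9 \left(-1 + 9\right)} = \frac{1}{-1 + 2 \cdot 9 \cdot 8} = \frac{1}{-1 + 144} = \frac{1}{143} \approx 0.006993$)
$a^{2} = \left(\frac{1}{143}\right)^{2} = \frac{1}{20449}$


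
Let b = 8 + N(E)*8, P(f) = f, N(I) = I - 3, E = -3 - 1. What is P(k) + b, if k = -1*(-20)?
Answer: -28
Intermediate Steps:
E = -4
N(I) = -3 + I
k = 20
b = -48 (b = 8 + (-3 - 4)*8 = 8 - 7*8 = 8 - 56 = -48)
P(k) + b = 20 - 48 = -28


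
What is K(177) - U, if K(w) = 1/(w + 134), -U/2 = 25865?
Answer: 16088031/311 ≈ 51730.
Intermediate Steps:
U = -51730 (U = -2*25865 = -51730)
K(w) = 1/(134 + w)
K(177) - U = 1/(134 + 177) - 1*(-51730) = 1/311 + 51730 = 16088031/311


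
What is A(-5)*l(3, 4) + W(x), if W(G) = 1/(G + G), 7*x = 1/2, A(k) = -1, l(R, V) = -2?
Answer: 9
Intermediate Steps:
x = 1/14 (x = (⅐)/2 = (⅐)*(½) = 1/14 ≈ 0.071429)
W(G) = 1/(2*G)
A(-5)*l(3, 4) + W(x) = -1*(-2) + 1/(2*(1/14)) = 2 + (½)*14 = 2 + 7 = 9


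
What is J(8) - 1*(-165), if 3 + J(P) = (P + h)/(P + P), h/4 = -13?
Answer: 637/4 ≈ 159.25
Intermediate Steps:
h = -52 (h = 4*(-13) = -52)
J(P) = -3 + (-52 + P)/(2*P) (J(P) = -3 + (P - 52)/(P + P) = -3 + (-52 + P)/((2*P)) = -3 + (-52 + P)*(1/(2*P)) = -3 + (-52 + P)/(2*P))
J(8) - 1*(-165) = (-5/2 - 26/8) - 1*(-165) = (-5/2 - 26*1/8) + 165 = (-5/2 - 13/4) + 165 = -23/4 + 165 = 637/4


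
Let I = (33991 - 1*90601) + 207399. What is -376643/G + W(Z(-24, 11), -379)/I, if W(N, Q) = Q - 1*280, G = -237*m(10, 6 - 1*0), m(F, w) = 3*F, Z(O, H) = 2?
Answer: 18929645279/357369930 ≈ 52.969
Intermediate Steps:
G = -7110 (G = -711*10 = -237*30 = -7110)
I = 150789 (I = (33991 - 90601) + 207399 = -56610 + 207399 = 150789)
W(N, Q) = -280 + Q (W(N, Q) = Q - 280 = -280 + Q)
-376643/G + W(Z(-24, 11), -379)/I = -376643/(-7110) + (-280 - 379)/150789 = -376643*(-1/7110) - 659*1/150789 = 376643/7110 - 659/150789 = 18929645279/357369930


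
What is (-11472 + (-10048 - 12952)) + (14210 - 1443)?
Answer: -21705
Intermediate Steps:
(-11472 + (-10048 - 12952)) + (14210 - 1443) = (-11472 - 23000) + 12767 = -34472 + 12767 = -21705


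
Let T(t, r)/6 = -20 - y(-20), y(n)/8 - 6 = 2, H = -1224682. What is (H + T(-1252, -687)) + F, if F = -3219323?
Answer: -4444509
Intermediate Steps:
y(n) = 64 (y(n) = 48 + 8*2 = 48 + 16 = 64)
T(t, r) = -504 (T(t, r) = 6*(-20 - 1*64) = 6*(-20 - 64) = 6*(-84) = -504)
(H + T(-1252, -687)) + F = (-1224682 - 504) - 3219323 = -1225186 - 3219323 = -4444509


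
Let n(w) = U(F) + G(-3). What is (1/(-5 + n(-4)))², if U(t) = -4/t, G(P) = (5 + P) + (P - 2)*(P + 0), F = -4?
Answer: 1/169 ≈ 0.0059172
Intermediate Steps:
G(P) = 5 + P + P*(-2 + P) (G(P) = (5 + P) + (-2 + P)*P = (5 + P) + P*(-2 + P) = 5 + P + P*(-2 + P))
n(w) = 18 (n(w) = -4/(-4) + (5 + (-3)² - 1*(-3)) = -4*(-¼) + (5 + 9 + 3) = 1 + 17 = 18)
(1/(-5 + n(-4)))² = (1/(-5 + 18))² = (1/13)² = 1/169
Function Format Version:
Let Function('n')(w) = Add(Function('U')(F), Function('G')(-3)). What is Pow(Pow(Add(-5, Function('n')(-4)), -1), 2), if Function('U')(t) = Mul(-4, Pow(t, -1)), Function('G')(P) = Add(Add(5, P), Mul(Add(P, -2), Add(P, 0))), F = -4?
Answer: Rational(1, 169) ≈ 0.0059172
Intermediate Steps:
Function('G')(P) = Add(5, P, Mul(P, Add(-2, P))) (Function('G')(P) = Add(Add(5, P), Mul(Add(-2, P), P)) = Add(Add(5, P), Mul(P, Add(-2, P))) = Add(5, P, Mul(P, Add(-2, P))))
Function('n')(w) = 18 (Function('n')(w) = Add(Mul(-4, Pow(-4, -1)), Add(5, Pow(-3, 2), Mul(-1, -3))) = Add(Mul(-4, Rational(-1, 4)), Add(5, 9, 3)) = Add(1, 17) = 18)
Pow(Pow(Add(-5, Function('n')(-4)), -1), 2) = Pow(Pow(Add(-5, 18), -1), 2) = Pow(Pow(13, -1), 2) = Pow(Rational(1, 13), 2) = Rational(1, 169)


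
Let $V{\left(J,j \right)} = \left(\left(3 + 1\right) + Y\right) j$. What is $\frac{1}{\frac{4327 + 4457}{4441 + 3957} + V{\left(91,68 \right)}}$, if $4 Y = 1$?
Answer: $\frac{4199}{1217903} \approx 0.0034477$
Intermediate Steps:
$Y = \frac{1}{4}$ ($Y = \frac{1}{4} \cdot 1 = \frac{1}{4} \approx 0.25$)
$V{\left(J,j \right)} = \frac{17 j}{4}$ ($V{\left(J,j \right)} = \left(\left(3 + 1\right) + \frac{1}{4}\right) j = \left(4 + \frac{1}{4}\right) j = \frac{17 j}{4}$)
$\frac{1}{\frac{4327 + 4457}{4441 + 3957} + V{\left(91,68 \right)}} = \frac{1}{\frac{4327 + 4457}{4441 + 3957} + \frac{17}{4} \cdot 68} = \frac{1}{\frac{8784}{8398} + 289} = \frac{1}{8784 \cdot \frac{1}{8398} + 289} = \frac{1}{\frac{4392}{4199} + 289} = \frac{1}{\frac{1217903}{4199}} = \frac{4199}{1217903}$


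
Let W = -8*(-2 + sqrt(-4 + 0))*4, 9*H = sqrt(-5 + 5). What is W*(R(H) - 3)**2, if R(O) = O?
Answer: 576 - 576*I ≈ 576.0 - 576.0*I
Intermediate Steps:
H = 0 (H = sqrt(-5 + 5)/9 = sqrt(0)/9 = (1/9)*0 = 0)
W = 64 - 64*I (W = -8*(-2 + sqrt(-4))*4 = -8*(-2 + 2*I)*4 = -8*(-8 + 8*I) = 64 - 64*I ≈ 64.0 - 64.0*I)
W*(R(H) - 3)**2 = (64 - 64*I)*(0 - 3)**2 = (64 - 64*I)*(-3)**2 = (64 - 64*I)*9 = 576 - 576*I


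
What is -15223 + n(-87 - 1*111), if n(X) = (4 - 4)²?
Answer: -15223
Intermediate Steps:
n(X) = 0 (n(X) = 0² = 0)
-15223 + n(-87 - 1*111) = -15223 + 0 = -15223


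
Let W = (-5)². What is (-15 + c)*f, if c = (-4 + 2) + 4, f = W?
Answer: -325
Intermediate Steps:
W = 25
f = 25
c = 2 (c = -2 + 4 = 2)
(-15 + c)*f = (-15 + 2)*25 = -13*25 = -325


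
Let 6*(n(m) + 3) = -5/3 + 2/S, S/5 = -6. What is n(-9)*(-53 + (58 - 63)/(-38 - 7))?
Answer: 70448/405 ≈ 173.95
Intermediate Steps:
S = -30 (S = 5*(-6) = -30)
n(m) = -148/45 (n(m) = -3 + (-5/3 + 2/(-30))/6 = -3 + (-5*1/3 + 2*(-1/30))/6 = -3 + (-5/3 - 1/15)/6 = -3 + (1/6)*(-26/15) = -3 - 13/45 = -148/45)
n(-9)*(-53 + (58 - 63)/(-38 - 7)) = -148*(-53 + (58 - 63)/(-38 - 7))/45 = -148*(-53 - 5/(-45))/45 = -148*(-53 - 5*(-1/45))/45 = -148*(-53 + 1/9)/45 = -148/45*(-476/9) = 70448/405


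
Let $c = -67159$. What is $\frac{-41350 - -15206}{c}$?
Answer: $\frac{26144}{67159} \approx 0.38929$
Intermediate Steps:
$\frac{-41350 - -15206}{c} = \frac{-41350 - -15206}{-67159} = \left(-41350 + 15206\right) \left(- \frac{1}{67159}\right) = \left(-26144\right) \left(- \frac{1}{67159}\right) = \frac{26144}{67159}$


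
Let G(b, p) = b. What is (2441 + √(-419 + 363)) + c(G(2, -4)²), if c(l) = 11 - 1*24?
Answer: 2428 + 2*I*√14 ≈ 2428.0 + 7.4833*I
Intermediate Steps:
c(l) = -13 (c(l) = 11 - 24 = -13)
(2441 + √(-419 + 363)) + c(G(2, -4)²) = (2441 + √(-419 + 363)) - 13 = (2441 + √(-56)) - 13 = (2441 + 2*I*√14) - 13 = 2428 + 2*I*√14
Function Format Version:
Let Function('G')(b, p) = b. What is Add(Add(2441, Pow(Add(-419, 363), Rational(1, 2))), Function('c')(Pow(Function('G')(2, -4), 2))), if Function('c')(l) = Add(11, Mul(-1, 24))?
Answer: Add(2428, Mul(2, I, Pow(14, Rational(1, 2)))) ≈ Add(2428.0, Mul(7.4833, I))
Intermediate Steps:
Function('c')(l) = -13 (Function('c')(l) = Add(11, -24) = -13)
Add(Add(2441, Pow(Add(-419, 363), Rational(1, 2))), Function('c')(Pow(Function('G')(2, -4), 2))) = Add(Add(2441, Pow(Add(-419, 363), Rational(1, 2))), -13) = Add(Add(2441, Pow(-56, Rational(1, 2))), -13) = Add(Add(2441, Mul(2, I, Pow(14, Rational(1, 2)))), -13) = Add(2428, Mul(2, I, Pow(14, Rational(1, 2))))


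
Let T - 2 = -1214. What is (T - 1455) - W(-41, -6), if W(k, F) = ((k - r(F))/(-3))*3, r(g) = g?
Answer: -2702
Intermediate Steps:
T = -1212 (T = 2 - 1214 = -1212)
W(k, F) = F - k (W(k, F) = ((k - F)/(-3))*3 = -(k - F)/3*3 = (-k/3 + F/3)*3 = F - k)
(T - 1455) - W(-41, -6) = (-1212 - 1455) - (-6 - 1*(-41)) = -2667 - (-6 + 41) = -2667 - 1*35 = -2667 - 35 = -2702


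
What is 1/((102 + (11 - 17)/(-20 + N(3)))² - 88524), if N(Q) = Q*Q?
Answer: -121/9439020 ≈ -1.2819e-5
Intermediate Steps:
N(Q) = Q²
1/((102 + (11 - 17)/(-20 + N(3)))² - 88524) = 1/((102 + (11 - 17)/(-20 + 3²))² - 88524) = 1/((102 - 6/(-20 + 9))² - 88524) = 1/((102 - 6/(-11))² - 88524) = 1/((102 - 6*(-1/11))² - 88524) = 1/((102 + 6/11)² - 88524) = 1/((1128/11)² - 88524) = 1/(1272384/121 - 88524) = 1/(-9439020/121) = -121/9439020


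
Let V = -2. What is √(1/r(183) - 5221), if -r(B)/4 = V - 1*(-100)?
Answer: I*√4093266/28 ≈ 72.256*I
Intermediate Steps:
r(B) = -392 (r(B) = -4*(-2 - 1*(-100)) = -4*(-2 + 100) = -4*98 = -392)
√(1/r(183) - 5221) = √(1/(-392) - 5221) = √(-1/392 - 5221) = √(-2046633/392) = I*√4093266/28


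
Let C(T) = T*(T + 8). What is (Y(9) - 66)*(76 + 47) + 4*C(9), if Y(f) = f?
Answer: -6399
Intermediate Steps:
C(T) = T*(8 + T)
(Y(9) - 66)*(76 + 47) + 4*C(9) = (9 - 66)*(76 + 47) + 4*(9*(8 + 9)) = -57*123 + 4*(9*17) = -7011 + 4*153 = -7011 + 612 = -6399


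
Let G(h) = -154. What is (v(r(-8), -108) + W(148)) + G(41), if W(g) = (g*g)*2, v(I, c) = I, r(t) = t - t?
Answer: 43654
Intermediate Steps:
r(t) = 0
W(g) = 2*g² (W(g) = g²*2 = 2*g²)
(v(r(-8), -108) + W(148)) + G(41) = (0 + 2*148²) - 154 = (0 + 2*21904) - 154 = (0 + 43808) - 154 = 43808 - 154 = 43654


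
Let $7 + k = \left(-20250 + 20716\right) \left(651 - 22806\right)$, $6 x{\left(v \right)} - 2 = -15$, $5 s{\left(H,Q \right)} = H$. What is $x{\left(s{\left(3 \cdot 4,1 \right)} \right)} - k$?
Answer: $\frac{61945409}{6} \approx 1.0324 \cdot 10^{7}$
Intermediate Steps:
$s{\left(H,Q \right)} = \frac{H}{5}$
$x{\left(v \right)} = - \frac{13}{6}$ ($x{\left(v \right)} = \frac{1}{3} + \frac{1}{6} \left(-15\right) = \frac{1}{3} - \frac{5}{2} = - \frac{13}{6}$)
$k = -10324237$ ($k = -7 + \left(-20250 + 20716\right) \left(651 - 22806\right) = -7 + 466 \left(-22155\right) = -7 - 10324230 = -10324237$)
$x{\left(s{\left(3 \cdot 4,1 \right)} \right)} - k = - \frac{13}{6} - -10324237 = - \frac{13}{6} + 10324237 = \frac{61945409}{6}$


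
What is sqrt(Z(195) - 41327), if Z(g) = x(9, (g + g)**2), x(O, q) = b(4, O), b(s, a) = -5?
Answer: 2*I*sqrt(10333) ≈ 203.3*I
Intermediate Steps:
x(O, q) = -5
Z(g) = -5
sqrt(Z(195) - 41327) = sqrt(-5 - 41327) = sqrt(-41332) = 2*I*sqrt(10333)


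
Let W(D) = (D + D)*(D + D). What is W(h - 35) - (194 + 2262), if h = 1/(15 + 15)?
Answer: 547801/225 ≈ 2434.7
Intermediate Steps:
h = 1/30 ≈ 0.033333
W(D) = 4*D² (W(D) = (2*D)*(2*D) = 4*D²)
W(h - 35) - (194 + 2262) = 4*(1/30 - 35)² - (194 + 2262) = 4*(-1049/30)² - 1*2456 = 4*(1100401/900) - 2456 = 1100401/225 - 2456 = 547801/225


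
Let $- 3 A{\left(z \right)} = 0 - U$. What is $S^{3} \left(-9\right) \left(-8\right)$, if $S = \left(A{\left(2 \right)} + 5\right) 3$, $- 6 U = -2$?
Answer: $\frac{778688}{3} \approx 2.5956 \cdot 10^{5}$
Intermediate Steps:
$U = \frac{1}{3}$ ($U = \left(- \frac{1}{6}\right) \left(-2\right) = \frac{1}{3} \approx 0.33333$)
$A{\left(z \right)} = \frac{1}{9}$ ($A{\left(z \right)} = - \frac{0 - \frac{1}{3}}{3} = \left(- \frac{1}{3}\right) \left(- \frac{1}{3}\right) = \frac{1}{9}$)
$S = \frac{46}{3}$ ($S = \left(\frac{1}{9} + 5\right) 3 = \frac{46}{9} \cdot 3 = \frac{46}{3} \approx 15.333$)
$S^{3} \left(-9\right) \left(-8\right) = \left(\frac{46}{3}\right)^{3} \left(-9\right) \left(-8\right) = \frac{97336}{27} \left(-9\right) \left(-8\right) = \left(- \frac{97336}{3}\right) \left(-8\right) = \frac{778688}{3}$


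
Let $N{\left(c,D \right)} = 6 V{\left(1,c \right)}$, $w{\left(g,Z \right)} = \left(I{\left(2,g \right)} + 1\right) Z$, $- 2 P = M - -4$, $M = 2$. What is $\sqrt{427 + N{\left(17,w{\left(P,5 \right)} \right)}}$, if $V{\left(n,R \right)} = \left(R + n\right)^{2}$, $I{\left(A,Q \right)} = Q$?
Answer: $\sqrt{2371} \approx 48.693$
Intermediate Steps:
$P = -3$ ($P = - \frac{2 - -4}{2} = - \frac{2 + 4}{2} = \left(- \frac{1}{2}\right) 6 = -3$)
$w{\left(g,Z \right)} = Z \left(1 + g\right)$ ($w{\left(g,Z \right)} = \left(g + 1\right) Z = \left(1 + g\right) Z = Z \left(1 + g\right)$)
$N{\left(c,D \right)} = 6 \left(1 + c\right)^{2}$ ($N{\left(c,D \right)} = 6 \left(c + 1\right)^{2} = 6 \left(1 + c\right)^{2}$)
$\sqrt{427 + N{\left(17,w{\left(P,5 \right)} \right)}} = \sqrt{427 + 6 \left(1 + 17\right)^{2}} = \sqrt{427 + 6 \cdot 18^{2}} = \sqrt{427 + 6 \cdot 324} = \sqrt{427 + 1944} = \sqrt{2371}$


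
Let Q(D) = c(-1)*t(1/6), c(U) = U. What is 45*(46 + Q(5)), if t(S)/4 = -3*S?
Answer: 2160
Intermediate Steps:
t(S) = -12*S (t(S) = 4*(-3*S) = -12*S)
Q(D) = 2 (Q(D) = -(-12)/6 = -1*(-2) = 2)
45*(46 + Q(5)) = 45*(46 + 2) = 45*48 = 2160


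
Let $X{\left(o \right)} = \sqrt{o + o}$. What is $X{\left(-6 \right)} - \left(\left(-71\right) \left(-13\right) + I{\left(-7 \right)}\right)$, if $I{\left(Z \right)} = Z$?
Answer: $-916 + 2 i \sqrt{3} \approx -916.0 + 3.4641 i$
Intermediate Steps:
$X{\left(o \right)} = \sqrt{2} \sqrt{o}$ ($X{\left(o \right)} = \sqrt{2 o} = \sqrt{2} \sqrt{o}$)
$X{\left(-6 \right)} - \left(\left(-71\right) \left(-13\right) + I{\left(-7 \right)}\right) = \sqrt{2} \sqrt{-6} - \left(\left(-71\right) \left(-13\right) - 7\right) = \sqrt{2} i \sqrt{6} - \left(923 - 7\right) = 2 i \sqrt{3} - 916 = -916 + 2 i \sqrt{3}$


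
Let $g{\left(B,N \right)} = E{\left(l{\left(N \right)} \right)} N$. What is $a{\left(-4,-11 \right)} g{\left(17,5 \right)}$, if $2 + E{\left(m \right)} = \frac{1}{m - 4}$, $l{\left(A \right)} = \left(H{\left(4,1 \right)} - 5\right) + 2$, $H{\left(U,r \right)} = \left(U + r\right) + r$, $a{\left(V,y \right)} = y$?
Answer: $165$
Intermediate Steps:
$H{\left(U,r \right)} = U + 2 r$
$l{\left(A \right)} = 3$ ($l{\left(A \right)} = \left(\left(4 + 2 \cdot 1\right) - 5\right) + 2 = \left(\left(4 + 2\right) - 5\right) + 2 = \left(6 - 5\right) + 2 = 1 + 2 = 3$)
$E{\left(m \right)} = -2 + \frac{1}{-4 + m}$ ($E{\left(m \right)} = -2 + \frac{1}{m - 4} = -2 + \frac{1}{-4 + m}$)
$g{\left(B,N \right)} = - 3 N$ ($g{\left(B,N \right)} = \frac{9 - 6}{-4 + 3} N = \frac{9 - 6}{-1} N = \left(-1\right) 3 N = - 3 N$)
$a{\left(-4,-11 \right)} g{\left(17,5 \right)} = - 11 \left(\left(-3\right) 5\right) = \left(-11\right) \left(-15\right) = 165$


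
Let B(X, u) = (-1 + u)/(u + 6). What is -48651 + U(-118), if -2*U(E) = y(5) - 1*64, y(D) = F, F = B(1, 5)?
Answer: -534811/11 ≈ -48619.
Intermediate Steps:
B(X, u) = (-1 + u)/(6 + u)
F = 4/11 (F = (-1 + 5)/(6 + 5) = 4/11 ≈ 0.36364)
y(D) = 4/11
U(E) = 350/11 (U(E) = -(4/11 - 1*64)/2 = -(4/11 - 64)/2 = -½*(-700/11) = 350/11)
-48651 + U(-118) = -48651 + 350/11 = -534811/11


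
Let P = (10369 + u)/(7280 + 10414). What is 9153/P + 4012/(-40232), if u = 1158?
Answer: 1628913542975/115938566 ≈ 14050.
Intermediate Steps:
P = 11527/17694 (P = (10369 + 1158)/(7280 + 10414) = 11527/17694 ≈ 0.65146)
9153/P + 4012/(-40232) = 9153/(11527/17694) + 4012/(-40232) = 9153*(17694/11527) + 4012*(-1/40232) = 161953182/11527 - 1003/10058 = 1628913542975/115938566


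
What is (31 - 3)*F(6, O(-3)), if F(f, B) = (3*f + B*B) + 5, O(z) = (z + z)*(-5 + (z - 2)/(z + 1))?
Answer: 6944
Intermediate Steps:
O(z) = 2*z*(-5 + (-2 + z)/(1 + z)) (O(z) = (2*z)*(-5 + (-2 + z)/(1 + z)) = 2*z*(-5 + (-2 + z)/(1 + z)))
F(f, B) = 5 + B**2 + 3*f (F(f, B) = (3*f + B**2) + 5 = (B**2 + 3*f) + 5 = 5 + B**2 + 3*f)
(31 - 3)*F(6, O(-3)) = (31 - 3)*(5 + (-2*(-3)*(7 + 4*(-3))/(1 - 3))**2 + 3*6) = 28*(5 + (-2*(-3)*(7 - 12)/(-2))**2 + 18) = 28*(5 + (-2*(-3)*(-1/2)*(-5))**2 + 18) = 28*(5 + 15**2 + 18) = 28*(5 + 225 + 18) = 28*248 = 6944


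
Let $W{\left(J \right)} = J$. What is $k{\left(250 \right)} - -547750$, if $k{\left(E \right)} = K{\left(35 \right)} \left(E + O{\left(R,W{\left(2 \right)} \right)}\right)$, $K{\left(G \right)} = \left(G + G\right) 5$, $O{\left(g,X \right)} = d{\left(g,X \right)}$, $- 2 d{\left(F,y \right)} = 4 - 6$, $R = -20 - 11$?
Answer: $635600$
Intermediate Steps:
$R = -31$
$d{\left(F,y \right)} = 1$ ($d{\left(F,y \right)} = - \frac{4 - 6}{2} = \left(- \frac{1}{2}\right) \left(-2\right) = 1$)
$O{\left(g,X \right)} = 1$
$K{\left(G \right)} = 10 G$ ($K{\left(G \right)} = 2 G 5 = 10 G$)
$k{\left(E \right)} = 350 + 350 E$ ($k{\left(E \right)} = 10 \cdot 35 \left(E + 1\right) = 350 \left(1 + E\right) = 350 + 350 E$)
$k{\left(250 \right)} - -547750 = \left(350 + 350 \cdot 250\right) - -547750 = \left(350 + 87500\right) + 547750 = 87850 + 547750 = 635600$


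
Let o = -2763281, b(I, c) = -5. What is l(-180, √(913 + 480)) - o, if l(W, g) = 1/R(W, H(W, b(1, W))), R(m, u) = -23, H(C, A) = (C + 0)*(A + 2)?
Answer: 63555462/23 ≈ 2.7633e+6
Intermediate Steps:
H(C, A) = C*(2 + A)
l(W, g) = -1/23 (l(W, g) = 1/(-23) = -1/23)
l(-180, √(913 + 480)) - o = -1/23 - 1*(-2763281) = -1/23 + 2763281 = 63555462/23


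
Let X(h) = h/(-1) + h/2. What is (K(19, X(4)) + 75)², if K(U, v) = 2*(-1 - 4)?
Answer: 4225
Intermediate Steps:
X(h) = -h/2 (X(h) = h*(-1) + h*(½) = -h + h/2 = -h/2)
K(U, v) = -10 (K(U, v) = 2*(-5) = -10)
(K(19, X(4)) + 75)² = (-10 + 75)² = 65² = 4225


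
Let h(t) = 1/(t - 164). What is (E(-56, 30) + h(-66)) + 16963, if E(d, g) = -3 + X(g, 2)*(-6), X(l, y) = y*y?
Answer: 3895279/230 ≈ 16936.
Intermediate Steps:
X(l, y) = y²
h(t) = 1/(-164 + t)
E(d, g) = -27 (E(d, g) = -3 + 2²*(-6) = -3 + 4*(-6) = -3 - 24 = -27)
(E(-56, 30) + h(-66)) + 16963 = (-27 + 1/(-164 - 66)) + 16963 = (-27 + 1/(-230)) + 16963 = (-27 - 1/230) + 16963 = -6211/230 + 16963 = 3895279/230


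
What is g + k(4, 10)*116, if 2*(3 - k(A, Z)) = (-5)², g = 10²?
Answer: -1002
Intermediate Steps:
g = 100
k(A, Z) = -19/2 (k(A, Z) = 3 - ½*(-5)² = 3 - ½*25 = 3 - 25/2 = -19/2)
g + k(4, 10)*116 = 100 - 19/2*116 = 100 - 1102 = -1002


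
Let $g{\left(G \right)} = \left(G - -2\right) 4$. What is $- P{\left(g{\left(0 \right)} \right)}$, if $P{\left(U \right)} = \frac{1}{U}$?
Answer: $- \frac{1}{8} \approx -0.125$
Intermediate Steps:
$g{\left(G \right)} = 8 + 4 G$ ($g{\left(G \right)} = \left(G + 2\right) 4 = \left(2 + G\right) 4 = 8 + 4 G$)
$- P{\left(g{\left(0 \right)} \right)} = - \frac{1}{8 + 4 \cdot 0} = - \frac{1}{8 + 0} = - \frac{1}{8}$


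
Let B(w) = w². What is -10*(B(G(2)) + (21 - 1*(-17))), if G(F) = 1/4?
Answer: -3045/8 ≈ -380.63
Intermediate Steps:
G(F) = ¼
-10*(B(G(2)) + (21 - 1*(-17))) = -10*((¼)² + (21 - 1*(-17))) = -10*(1/16 + (21 + 17)) = -10*(1/16 + 38) = -10*609/16 = -3045/8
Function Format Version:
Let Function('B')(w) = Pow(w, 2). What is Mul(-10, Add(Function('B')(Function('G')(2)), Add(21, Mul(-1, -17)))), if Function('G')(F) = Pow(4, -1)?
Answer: Rational(-3045, 8) ≈ -380.63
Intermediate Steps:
Function('G')(F) = Rational(1, 4)
Mul(-10, Add(Function('B')(Function('G')(2)), Add(21, Mul(-1, -17)))) = Mul(-10, Add(Pow(Rational(1, 4), 2), Add(21, Mul(-1, -17)))) = Mul(-10, Add(Rational(1, 16), Add(21, 17))) = Mul(-10, Add(Rational(1, 16), 38)) = Mul(-10, Rational(609, 16)) = Rational(-3045, 8)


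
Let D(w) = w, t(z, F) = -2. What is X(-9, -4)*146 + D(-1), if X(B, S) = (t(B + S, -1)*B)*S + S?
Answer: -11097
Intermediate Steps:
X(B, S) = S - 2*B*S (X(B, S) = (-2*B)*S + S = -2*B*S + S = S - 2*B*S)
X(-9, -4)*146 + D(-1) = -4*(1 - 2*(-9))*146 - 1 = -4*(1 + 18)*146 - 1 = -4*19*146 - 1 = -76*146 - 1 = -11096 - 1 = -11097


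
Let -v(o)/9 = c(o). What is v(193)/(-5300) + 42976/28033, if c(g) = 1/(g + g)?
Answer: 5171797241/3373524200 ≈ 1.5331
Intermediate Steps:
c(g) = 1/(2*g)
v(o) = -9/(2*o)
v(193)/(-5300) + 42976/28033 = -9/2/193/(-5300) + 42976/28033 = -9/2*1/193*(-1/5300) + 42976*(1/28033) = -9/386*(-1/5300) + 2528/1649 = 9/2045800 + 2528/1649 = 5171797241/3373524200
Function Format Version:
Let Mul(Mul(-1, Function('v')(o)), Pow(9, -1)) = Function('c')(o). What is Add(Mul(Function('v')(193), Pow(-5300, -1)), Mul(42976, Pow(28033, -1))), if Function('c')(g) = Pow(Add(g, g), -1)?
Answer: Rational(5171797241, 3373524200) ≈ 1.5331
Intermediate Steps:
Function('c')(g) = Mul(Rational(1, 2), Pow(g, -1)) (Function('c')(g) = Pow(Mul(2, g), -1) = Mul(Rational(1, 2), Pow(g, -1)))
Function('v')(o) = Mul(Rational(-9, 2), Pow(o, -1)) (Function('v')(o) = Mul(-9, Mul(Rational(1, 2), Pow(o, -1))) = Mul(Rational(-9, 2), Pow(o, -1)))
Add(Mul(Function('v')(193), Pow(-5300, -1)), Mul(42976, Pow(28033, -1))) = Add(Mul(Mul(Rational(-9, 2), Pow(193, -1)), Pow(-5300, -1)), Mul(42976, Pow(28033, -1))) = Add(Mul(Mul(Rational(-9, 2), Rational(1, 193)), Rational(-1, 5300)), Mul(42976, Rational(1, 28033))) = Add(Mul(Rational(-9, 386), Rational(-1, 5300)), Rational(2528, 1649)) = Add(Rational(9, 2045800), Rational(2528, 1649)) = Rational(5171797241, 3373524200)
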